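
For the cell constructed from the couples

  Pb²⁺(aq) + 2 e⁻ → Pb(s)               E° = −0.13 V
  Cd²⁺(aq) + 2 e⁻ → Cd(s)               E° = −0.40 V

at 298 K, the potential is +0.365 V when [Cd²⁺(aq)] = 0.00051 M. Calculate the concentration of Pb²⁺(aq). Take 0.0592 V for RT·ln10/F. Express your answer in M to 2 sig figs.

0.83 M

With Pb²⁺/Pb at the cathode and Cd²⁺/Cd at the anode, E°cell = −0.13 − (−0.40) = +0.27 V (n = 2).
From the Nernst equation, log Q = n(E° − E)/0.0592 = 2·(+0.27 − (+0.365))/0.0592 = −3.209.
Balancing electrons gives Pb²⁺(aq) + Cd(s) → Pb(s) + Cd²⁺(aq); thus Q = [Cd²⁺(aq)] / [Pb²⁺(aq)].
Isolating [Pb²⁺(aq)] in Q = 10^{−3.209} yields log [Pb²⁺(aq)] = −0.083, i.e. 0.83 M.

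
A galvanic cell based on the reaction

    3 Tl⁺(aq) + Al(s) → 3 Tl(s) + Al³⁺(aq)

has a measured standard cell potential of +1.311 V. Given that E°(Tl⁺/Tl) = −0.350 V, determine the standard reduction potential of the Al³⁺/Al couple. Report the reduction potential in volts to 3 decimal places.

In the reaction as written the Tl⁺/Tl couple is reduced (cathode) and Al³⁺/Al is oxidized (anode), so E°cell = E°(Tl⁺/Tl) − E°(Al³⁺/Al).
E°(Al³⁺/Al) = E°(cathode) − E°cell = −0.350 − (+1.311) = −1.661 V.

−1.661 V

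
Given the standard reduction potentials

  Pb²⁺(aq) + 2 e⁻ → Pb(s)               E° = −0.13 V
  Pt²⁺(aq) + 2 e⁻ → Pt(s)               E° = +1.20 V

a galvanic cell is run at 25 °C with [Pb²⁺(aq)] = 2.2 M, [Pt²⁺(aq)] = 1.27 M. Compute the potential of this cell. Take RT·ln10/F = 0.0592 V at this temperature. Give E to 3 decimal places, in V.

Since E°(Pt²⁺/Pt) > E°(Pb²⁺/Pb), Pt²⁺/Pt serves as the cathode.
E°cell = E°cat − E°an = +1.20 − (−0.13) = +1.33 V; n = 2.
Balancing gives Pt²⁺(aq) + Pb(s) → Pt(s) + Pb²⁺(aq); hence Q = [Pb²⁺(aq)] / [Pt²⁺(aq)] = 1.73 (log Q = 0.239).
Applying E = E° − (RT ln10/nF)·log Q gives +1.33 − (0.0592/2)(0.239) = +1.323 V.

+1.323 V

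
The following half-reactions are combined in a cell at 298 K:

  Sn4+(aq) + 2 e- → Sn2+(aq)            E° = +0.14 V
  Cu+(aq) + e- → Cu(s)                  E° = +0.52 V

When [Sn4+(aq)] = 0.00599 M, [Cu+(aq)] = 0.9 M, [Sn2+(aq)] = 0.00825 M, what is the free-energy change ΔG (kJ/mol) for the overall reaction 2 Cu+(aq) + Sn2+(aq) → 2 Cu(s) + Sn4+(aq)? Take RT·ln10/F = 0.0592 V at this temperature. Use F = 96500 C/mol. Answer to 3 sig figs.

With Cu⁺/Cu reduced at the cathode, E°cell = +0.52 − (+0.14) = +0.38 V and n = 2.
The reaction quotient is [Sn4+(aq)] / ([Cu+(aq)]^2·[Sn2+(aq)]) = 0.896; by Nernst, E = +0.38 − (0.0592/2)(−0.048) = +0.3814 V.
Finally ΔG = −nFE = −(2)(96500 C/mol)(+0.3814 V) = −73.6 kJ/mol.

−73.6 kJ/mol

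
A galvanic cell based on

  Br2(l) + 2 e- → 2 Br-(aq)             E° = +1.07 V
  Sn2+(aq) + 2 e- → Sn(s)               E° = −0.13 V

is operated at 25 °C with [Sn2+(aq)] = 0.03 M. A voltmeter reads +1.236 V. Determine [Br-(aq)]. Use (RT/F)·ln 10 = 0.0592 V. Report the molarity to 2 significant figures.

1.4 M

Br₂/Br⁻ is the cathode (higher E°); E°cell = +1.07 − (−0.13) = +1.20 V with n = 2.
From the Nernst equation, log Q = n(E° − E)/0.0592 = 2·(+1.20 − (+1.236))/0.0592 = −1.216.
For Br2(l) + Sn(s) → 2 Br-(aq) + Sn2+(aq), the reaction quotient is Q = [Br-(aq)]^2·[Sn2+(aq)].
Substituting the known concentrations and solving, log [Br-(aq)] = 0.153 and [Br-(aq)] = 1.4 M.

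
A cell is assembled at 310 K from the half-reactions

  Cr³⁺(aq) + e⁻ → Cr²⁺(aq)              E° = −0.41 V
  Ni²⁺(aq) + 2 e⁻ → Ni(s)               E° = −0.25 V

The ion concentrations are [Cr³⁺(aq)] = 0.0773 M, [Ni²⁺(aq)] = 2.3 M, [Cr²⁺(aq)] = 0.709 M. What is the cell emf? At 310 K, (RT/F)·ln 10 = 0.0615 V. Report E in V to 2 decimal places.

Since E°(Ni²⁺/Ni) > E°(Cr³⁺/Cr²⁺), Ni²⁺/Ni serves as the cathode.
E°cell = −0.25 − (−0.41) = +0.16 V, with n = 2 electrons transferred.
For the overall reaction Ni²⁺(aq) + 2 Cr²⁺(aq) → Ni(s) + 2 Cr³⁺(aq), Q = [Cr³⁺(aq)]^2 / ([Ni²⁺(aq)]·[Cr²⁺(aq)]^2) = 0.00517, giving log Q = −2.287.
E = E° − (0.0615/n)·log Q = +0.16 − (0.0615/2)(−2.287) = +0.23 V.

+0.23 V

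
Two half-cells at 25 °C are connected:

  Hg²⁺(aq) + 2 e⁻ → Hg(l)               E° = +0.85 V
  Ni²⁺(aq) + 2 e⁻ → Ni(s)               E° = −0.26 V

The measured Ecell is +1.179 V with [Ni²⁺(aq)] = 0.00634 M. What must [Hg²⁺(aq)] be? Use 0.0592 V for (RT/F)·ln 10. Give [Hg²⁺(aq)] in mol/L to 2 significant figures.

With Hg²⁺/Hg at the cathode and Ni²⁺/Ni at the anode, E°cell = +0.85 − (−0.26) = +1.11 V (n = 2).
Rearranging E = E° − (0.0592/n)·log Q gives log Q = 2(+1.11 − (+1.179))/0.0592 = −2.331.
Balancing electrons gives Hg²⁺(aq) + Ni(s) → Hg(l) + Ni²⁺(aq); thus Q = [Ni²⁺(aq)] / [Hg²⁺(aq)].
Isolating [Hg²⁺(aq)] in Q = 10^{−2.331} yields log [Hg²⁺(aq)] = 0.133, i.e. 1.4 M.

1.4 M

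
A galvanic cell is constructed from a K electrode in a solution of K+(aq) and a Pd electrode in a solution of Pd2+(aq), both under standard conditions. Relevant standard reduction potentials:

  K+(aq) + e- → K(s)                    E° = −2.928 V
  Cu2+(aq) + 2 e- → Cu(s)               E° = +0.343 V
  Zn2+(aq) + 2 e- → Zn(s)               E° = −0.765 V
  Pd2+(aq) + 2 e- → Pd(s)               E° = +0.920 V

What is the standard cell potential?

Of the two couples in this cell, the one with the more positive reduction potential is reduced at the cathode: here that is Pd²⁺/Pd (+0.920 V); K⁺/K (−2.928 V) is the anode.
E°cell = E°(cathode) − E°(anode) = +0.920 − (−2.928) = +3.848 V.

+3.848 V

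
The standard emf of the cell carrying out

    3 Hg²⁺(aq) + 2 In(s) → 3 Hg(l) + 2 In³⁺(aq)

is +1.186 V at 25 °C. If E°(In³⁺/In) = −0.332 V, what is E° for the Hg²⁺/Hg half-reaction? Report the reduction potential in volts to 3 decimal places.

In the reaction as written the Hg²⁺/Hg couple is reduced (cathode) and In³⁺/In is oxidized (anode), so E°cell = E°(Hg²⁺/Hg) − E°(In³⁺/In).
E°(Hg²⁺/Hg) = E°cell + E°(anode) = +1.186 + (−0.332) = +0.854 V.

+0.854 V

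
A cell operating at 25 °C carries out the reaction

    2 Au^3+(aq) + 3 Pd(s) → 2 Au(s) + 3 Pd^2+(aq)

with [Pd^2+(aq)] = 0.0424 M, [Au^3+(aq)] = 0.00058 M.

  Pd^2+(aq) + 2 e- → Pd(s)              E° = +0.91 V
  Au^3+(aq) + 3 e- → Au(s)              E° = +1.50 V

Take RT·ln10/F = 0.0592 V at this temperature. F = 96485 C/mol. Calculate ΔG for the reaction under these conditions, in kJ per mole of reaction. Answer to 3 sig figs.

E°cell = +1.50 − (+0.91) = +0.59 V; the balanced reaction transfers n = 6 electrons.
The reaction quotient is [Pd^2+(aq)]^3 / [Au^3+(aq)]^2 = 227; by Nernst, E = +0.59 − (0.0592/6)(2.355) = +0.5668 V.
ΔG = −nFE = −(6)(96485)(+0.5668) J/mol = −328 kJ/mol.

−328 kJ/mol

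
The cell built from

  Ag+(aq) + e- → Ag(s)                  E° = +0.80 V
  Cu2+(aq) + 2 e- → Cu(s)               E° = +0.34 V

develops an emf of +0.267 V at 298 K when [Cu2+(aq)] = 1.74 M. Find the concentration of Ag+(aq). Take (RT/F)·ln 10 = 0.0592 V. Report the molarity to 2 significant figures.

The Ag⁺/Ag couple has the larger reduction potential, so it is the cathode: E°cell = +0.80 − (+0.34) = +0.46 V and n = 2.
From the Nernst equation, log Q = n(E° − E)/0.0592 = 2·(+0.46 − (+0.267))/0.0592 = 6.520.
For 2 Ag+(aq) + Cu(s) → 2 Ag(s) + Cu2+(aq), the reaction quotient is Q = [Cu2+(aq)] / [Ag+(aq)]^2.
Solving for the unknown gives log [Ag+(aq)] = −3.140, so [Ag+(aq)] ≈ 0.00072 M.

0.00072 M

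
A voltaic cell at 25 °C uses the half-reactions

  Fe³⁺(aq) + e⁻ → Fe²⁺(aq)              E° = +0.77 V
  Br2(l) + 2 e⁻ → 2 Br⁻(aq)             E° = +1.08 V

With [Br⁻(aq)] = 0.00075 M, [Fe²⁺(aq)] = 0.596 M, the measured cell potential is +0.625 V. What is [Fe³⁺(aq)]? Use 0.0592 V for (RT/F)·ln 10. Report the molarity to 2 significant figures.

The Br₂/Br⁻ couple has the larger reduction potential, so it is the cathode: E°cell = +1.08 − (+0.77) = +0.31 V and n = 2.
Since E = E° − (0.0592/n)·log Q, log Q = n(E° − E)/0.0592 = −10.642.
The balanced reaction is Br2(l) + 2 Fe²⁺(aq) → 2 Br⁻(aq) + 2 Fe³⁺(aq), so Q = ([Br⁻(aq)]^2·[Fe³⁺(aq)]^2) / [Fe²⁺(aq)]^2.
Isolating [Fe³⁺(aq)] in Q = 10^{−10.642} yields log [Fe³⁺(aq)] = −2.421, i.e. 0.0038 M.

0.0038 M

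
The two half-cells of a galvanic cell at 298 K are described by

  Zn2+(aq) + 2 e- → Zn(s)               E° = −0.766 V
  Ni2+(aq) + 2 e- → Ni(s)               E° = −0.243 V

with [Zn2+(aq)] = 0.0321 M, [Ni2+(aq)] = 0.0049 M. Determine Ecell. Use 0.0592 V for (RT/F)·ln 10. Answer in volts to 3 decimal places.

Ni²⁺/Ni is reduced (cathode, E° = −0.243 V) and Zn²⁺/Zn is oxidized (anode).
E°cell = −0.243 − (−0.766) = +0.523 V, with n = 2 electrons transferred.
Balancing gives Ni2+(aq) + Zn(s) → Ni(s) + Zn2+(aq); hence Q = [Zn2+(aq)] / [Ni2+(aq)] = 6.55 (log Q = 0.816).
E = E° − (0.0592/n)·log Q = +0.523 − (0.0592/2)(0.816) = +0.499 V.

+0.499 V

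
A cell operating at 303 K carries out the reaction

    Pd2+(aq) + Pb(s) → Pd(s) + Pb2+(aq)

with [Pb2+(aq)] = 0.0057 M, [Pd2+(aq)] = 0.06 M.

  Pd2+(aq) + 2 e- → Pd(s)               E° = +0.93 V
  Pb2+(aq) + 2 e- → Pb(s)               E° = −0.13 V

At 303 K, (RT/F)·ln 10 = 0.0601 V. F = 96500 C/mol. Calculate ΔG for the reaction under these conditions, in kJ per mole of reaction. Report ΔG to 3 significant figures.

−211 kJ/mol

The standard cell potential is +0.93 − (−0.13) = +1.06 V, with n = 2 electrons in the balanced equation.
Here Q = [Pb2+(aq)] / [Pd2+(aq)] = 0.095 (log Q = −1.022), giving E = +1.06 − (0.0601/2)·(−1.022) = +1.0907 V.
ΔG = −nFE = −(2)(96500)(+1.0907) J/mol = −211 kJ/mol.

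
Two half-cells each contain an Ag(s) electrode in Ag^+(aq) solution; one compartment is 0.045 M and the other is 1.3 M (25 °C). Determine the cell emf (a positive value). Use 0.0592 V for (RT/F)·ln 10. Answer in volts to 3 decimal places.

0.086 V

For a concentration cell E°cell = 0, since both electrodes use the same couple.
The compartment with the higher Ag^+(aq) concentration (1.3 M) acts as the cathode; ions are reduced there and produced at the dilute (0.045 M) anode.
With n = 1, Ecell = −(0.0592/1)·log([dilute]/[conc]) = −(0.0592/1)·log(0.045/1.3) = +0.086 V.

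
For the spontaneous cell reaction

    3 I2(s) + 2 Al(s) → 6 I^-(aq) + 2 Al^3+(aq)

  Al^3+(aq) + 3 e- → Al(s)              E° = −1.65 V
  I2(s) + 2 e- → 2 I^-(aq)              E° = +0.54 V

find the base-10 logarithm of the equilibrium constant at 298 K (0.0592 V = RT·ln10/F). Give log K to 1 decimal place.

The I₂/I⁻ couple is reduced (cathode); E°cell = +0.54 − (−1.65) = +2.19 V with n = 6.
At equilibrium E = 0, so log K = nE°cell / 0.0592 = (6)(+2.19) / 0.0592 = 222.0.

log K = 222.0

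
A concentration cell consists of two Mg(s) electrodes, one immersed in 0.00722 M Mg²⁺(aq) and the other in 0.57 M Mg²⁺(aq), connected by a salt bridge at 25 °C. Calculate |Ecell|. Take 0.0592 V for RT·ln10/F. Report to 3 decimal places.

For a concentration cell E°cell = 0, since both electrodes use the same couple.
The compartment with the higher Mg²⁺(aq) concentration (0.57 M) acts as the cathode; ions are reduced there and produced at the dilute (0.00722 M) anode.
With n = 2, Ecell = −(0.0592/2)·log([dilute]/[conc]) = −(0.0592/2)·log(0.00722/0.57) = +0.056 V.

0.056 V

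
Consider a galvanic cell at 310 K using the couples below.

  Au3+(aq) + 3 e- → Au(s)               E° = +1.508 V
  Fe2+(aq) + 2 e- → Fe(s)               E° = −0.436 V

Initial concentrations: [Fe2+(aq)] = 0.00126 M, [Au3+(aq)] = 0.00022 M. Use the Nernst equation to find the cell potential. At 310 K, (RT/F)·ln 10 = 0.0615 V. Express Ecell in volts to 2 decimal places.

Since E°(Au³⁺/Au) > E°(Fe²⁺/Fe), Au³⁺/Au serves as the cathode.
E°cell = +1.508 − (−0.436) = +1.944 V, with n = 6 electrons transferred.
Balancing gives 2 Au3+(aq) + 3 Fe(s) → 2 Au(s) + 3 Fe2+(aq); hence Q = [Fe2+(aq)]^3 / [Au3+(aq)]^2 = 0.0413 (log Q = −1.384).
By the Nernst equation, E = +1.944 − (0.0615/6)·(−1.384) = +1.96 V.

+1.96 V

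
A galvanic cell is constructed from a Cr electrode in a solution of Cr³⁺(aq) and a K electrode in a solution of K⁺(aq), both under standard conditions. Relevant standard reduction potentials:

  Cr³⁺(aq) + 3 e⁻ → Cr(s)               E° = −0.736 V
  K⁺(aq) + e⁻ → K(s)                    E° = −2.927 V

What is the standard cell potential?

Of the two couples in this cell, the one with the more positive reduction potential is reduced at the cathode: here that is Cr³⁺/Cr (−0.736 V); K⁺/K (−2.927 V) is the anode.
E°cell = E°(cathode) − E°(anode) = −0.736 − (−2.927) = +2.191 V.

+2.191 V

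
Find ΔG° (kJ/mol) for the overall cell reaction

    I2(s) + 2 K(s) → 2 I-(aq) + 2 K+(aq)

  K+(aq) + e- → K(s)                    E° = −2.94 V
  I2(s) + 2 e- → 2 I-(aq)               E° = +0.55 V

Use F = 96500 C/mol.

In the reaction as written I2(s) is reduced, so the I₂/I⁻ couple is the cathode and K⁺/K is the anode.
E°cell = +0.55 − (−2.94) = +3.49 V; balancing electrons gives n = 2.
ΔG° = −nFE°cell = −(2)(96500)(+3.49) J/mol = −674 kJ/mol.

−674 kJ/mol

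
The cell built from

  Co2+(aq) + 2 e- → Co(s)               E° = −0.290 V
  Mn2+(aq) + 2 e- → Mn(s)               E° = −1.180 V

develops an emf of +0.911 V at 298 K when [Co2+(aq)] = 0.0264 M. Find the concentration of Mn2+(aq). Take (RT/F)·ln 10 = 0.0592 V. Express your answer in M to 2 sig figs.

With Co²⁺/Co at the cathode and Mn²⁺/Mn at the anode, E°cell = −0.290 − (−1.180) = +0.890 V (n = 2).
Since E = E° − (0.0592/n)·log Q, log Q = n(E° − E)/0.0592 = −0.709.
Balancing electrons gives Co2+(aq) + Mn(s) → Co(s) + Mn2+(aq); thus Q = [Mn2+(aq)] / [Co2+(aq)].
Substituting the known concentrations and solving, log [Mn2+(aq)] = −2.287 and [Mn2+(aq)] = 0.0052 M.

0.0052 M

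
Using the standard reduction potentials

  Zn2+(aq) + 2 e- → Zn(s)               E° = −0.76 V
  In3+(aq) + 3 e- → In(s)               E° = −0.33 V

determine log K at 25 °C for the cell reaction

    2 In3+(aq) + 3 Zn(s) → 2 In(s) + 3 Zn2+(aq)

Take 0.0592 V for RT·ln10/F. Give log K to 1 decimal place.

The In³⁺/In couple is reduced (cathode); E°cell = −0.33 − (−0.76) = +0.43 V with n = 6.
At equilibrium E = 0, so log K = nE°cell / 0.0592 = (6)(+0.43) / 0.0592 = 43.6.

log K = 43.6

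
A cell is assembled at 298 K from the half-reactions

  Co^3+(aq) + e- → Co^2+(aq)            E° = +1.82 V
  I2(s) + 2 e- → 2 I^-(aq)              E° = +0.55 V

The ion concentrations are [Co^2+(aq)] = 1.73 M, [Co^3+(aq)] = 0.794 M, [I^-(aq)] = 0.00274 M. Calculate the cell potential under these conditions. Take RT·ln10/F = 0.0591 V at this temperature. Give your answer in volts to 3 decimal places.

Co³⁺/Co²⁺ is reduced (cathode, E° = +1.82 V) and I₂/I⁻ is oxidized (anode).
E°cell = +1.82 − (+0.55) = +1.27 V, with n = 2 electrons transferred.
For the overall reaction 2 Co^3+(aq) + 2 I^-(aq) → 2 Co^2+(aq) + I2(s), Q = [Co^2+(aq)]^2 / ([Co^3+(aq)]^2·[I^-(aq)]^2) = 6.32×10^5, giving log Q = 5.801.
Applying E = E° − (RT ln10/nF)·log Q gives +1.27 − (0.0591/2)(5.801) = +1.099 V.

+1.099 V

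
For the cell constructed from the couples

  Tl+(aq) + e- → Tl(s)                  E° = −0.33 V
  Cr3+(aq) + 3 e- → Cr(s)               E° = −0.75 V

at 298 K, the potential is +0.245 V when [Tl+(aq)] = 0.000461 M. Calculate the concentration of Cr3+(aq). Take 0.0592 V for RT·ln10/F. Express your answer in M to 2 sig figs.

0.072 M

The Tl⁺/Tl couple has the larger reduction potential, so it is the cathode: E°cell = −0.33 − (−0.75) = +0.42 V and n = 3.
From the Nernst equation, log Q = n(E° − E)/0.0592 = 3·(+0.42 − (+0.245))/0.0592 = 8.868.
For 3 Tl+(aq) + Cr(s) → 3 Tl(s) + Cr3+(aq), the reaction quotient is Q = [Cr3+(aq)] / [Tl+(aq)]^3.
Isolating [Cr3+(aq)] in Q = 10^{8.868} yields log [Cr3+(aq)] = −1.141, i.e. 0.072 M.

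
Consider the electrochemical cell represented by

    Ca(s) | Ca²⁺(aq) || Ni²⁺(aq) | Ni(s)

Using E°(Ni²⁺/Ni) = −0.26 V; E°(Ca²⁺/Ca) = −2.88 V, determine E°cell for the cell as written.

By convention the left-hand electrode in cell notation is the anode (oxidation) and the right-hand electrode is the cathode (reduction).
E°cell = E°(right) − E°(left) = −0.26 − (−2.88) = +2.62 V.

+2.62 V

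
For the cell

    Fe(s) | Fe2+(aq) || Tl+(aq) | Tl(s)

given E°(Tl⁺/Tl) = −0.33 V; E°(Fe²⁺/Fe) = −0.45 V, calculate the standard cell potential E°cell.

+0.12 V

By convention the left-hand electrode in cell notation is the anode (oxidation) and the right-hand electrode is the cathode (reduction).
E°cell = E°(right) − E°(left) = −0.33 − (−0.45) = +0.12 V.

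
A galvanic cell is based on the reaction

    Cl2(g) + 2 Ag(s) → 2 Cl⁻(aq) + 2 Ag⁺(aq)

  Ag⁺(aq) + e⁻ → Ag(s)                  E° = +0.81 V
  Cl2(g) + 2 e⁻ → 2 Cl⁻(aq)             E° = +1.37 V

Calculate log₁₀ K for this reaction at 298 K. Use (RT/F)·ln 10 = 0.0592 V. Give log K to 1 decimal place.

log K = 18.9

The Cl₂/Cl⁻ couple is reduced (cathode); E°cell = +1.37 − (+0.81) = +0.56 V with n = 2.
At equilibrium E = 0, so log K = nE°cell / 0.0592 = (2)(+0.56) / 0.0592 = 18.9.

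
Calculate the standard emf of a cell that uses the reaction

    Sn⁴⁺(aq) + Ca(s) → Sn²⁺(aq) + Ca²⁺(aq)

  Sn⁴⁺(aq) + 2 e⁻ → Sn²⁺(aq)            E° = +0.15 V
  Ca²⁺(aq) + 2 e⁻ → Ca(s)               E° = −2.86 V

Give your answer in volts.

Sn⁴⁺(aq) gains electrons, so the Sn⁴⁺/Sn²⁺ couple is the cathode; the Ca²⁺/Ca couple is the anode.
E°cell = E°(cathode) − E°(anode) = +0.15 − (−2.86) = +3.01 V.

+3.01 V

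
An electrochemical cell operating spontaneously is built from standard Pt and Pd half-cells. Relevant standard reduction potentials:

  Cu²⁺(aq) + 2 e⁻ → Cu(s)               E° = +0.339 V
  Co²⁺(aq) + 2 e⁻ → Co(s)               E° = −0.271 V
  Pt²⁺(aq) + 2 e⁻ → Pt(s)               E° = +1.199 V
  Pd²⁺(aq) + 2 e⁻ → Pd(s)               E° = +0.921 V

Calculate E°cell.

Of the two couples in this cell, the one with the more positive reduction potential is reduced at the cathode: here that is Pt²⁺/Pt (+1.199 V); Pd²⁺/Pd (+0.921 V) is the anode.
E°cell = E°(cathode) − E°(anode) = +1.199 − (+0.921) = +0.278 V.

+0.278 V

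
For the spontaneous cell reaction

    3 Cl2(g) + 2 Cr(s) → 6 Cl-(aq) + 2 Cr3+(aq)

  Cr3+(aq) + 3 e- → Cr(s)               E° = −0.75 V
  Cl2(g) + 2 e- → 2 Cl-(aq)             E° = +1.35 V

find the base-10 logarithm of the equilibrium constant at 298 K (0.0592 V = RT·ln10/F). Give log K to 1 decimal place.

log K = 212.8

The Cl₂/Cl⁻ couple is reduced (cathode); E°cell = +1.35 − (−0.75) = +2.10 V with n = 6.
At equilibrium E = 0, so log K = nE°cell / 0.0592 = (6)(+2.10) / 0.0592 = 212.8.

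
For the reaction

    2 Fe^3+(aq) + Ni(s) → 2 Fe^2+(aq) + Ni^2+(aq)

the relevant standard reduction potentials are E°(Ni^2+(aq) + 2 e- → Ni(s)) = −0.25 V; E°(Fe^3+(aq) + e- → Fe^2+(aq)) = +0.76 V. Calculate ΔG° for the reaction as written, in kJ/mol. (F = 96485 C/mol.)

−195 kJ/mol

In the reaction as written Fe^3+(aq) is reduced, so the Fe³⁺/Fe²⁺ couple is the cathode and Ni²⁺/Ni is the anode.
E°cell = +0.76 − (−0.25) = +1.01 V; balancing electrons gives n = 2.
ΔG° = −nFE°cell = −(2)(96485)(+1.01) J/mol = −195 kJ/mol.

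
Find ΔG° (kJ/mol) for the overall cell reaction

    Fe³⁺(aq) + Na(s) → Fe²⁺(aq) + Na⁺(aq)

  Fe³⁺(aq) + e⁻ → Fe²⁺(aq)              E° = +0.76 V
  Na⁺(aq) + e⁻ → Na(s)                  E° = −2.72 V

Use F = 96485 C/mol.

−336 kJ/mol

In the reaction as written Fe³⁺(aq) is reduced, so the Fe³⁺/Fe²⁺ couple is the cathode and Na⁺/Na is the anode.
E°cell = +0.76 − (−2.72) = +3.48 V; balancing electrons gives n = 1.
ΔG° = −nFE°cell = −(1)(96485)(+3.48) J/mol = −336 kJ/mol.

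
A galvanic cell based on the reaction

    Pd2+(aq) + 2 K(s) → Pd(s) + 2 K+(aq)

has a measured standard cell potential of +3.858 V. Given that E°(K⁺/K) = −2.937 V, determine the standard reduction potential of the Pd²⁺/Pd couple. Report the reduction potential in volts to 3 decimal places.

+0.921 V

In the reaction as written the Pd²⁺/Pd couple is reduced (cathode) and K⁺/K is oxidized (anode), so E°cell = E°(Pd²⁺/Pd) − E°(K⁺/K).
E°(Pd²⁺/Pd) = E°cell + E°(anode) = +3.858 + (−2.937) = +0.921 V.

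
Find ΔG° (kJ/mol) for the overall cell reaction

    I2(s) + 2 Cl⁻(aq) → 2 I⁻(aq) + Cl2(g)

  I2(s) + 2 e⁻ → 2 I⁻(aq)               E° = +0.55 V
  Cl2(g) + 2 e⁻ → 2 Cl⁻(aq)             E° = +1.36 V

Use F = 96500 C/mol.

+156 kJ/mol

In the reaction as written I2(s) is reduced, so the I₂/I⁻ couple is the cathode and Cl₂/Cl⁻ is the anode.
E°cell = +0.55 − (+1.36) = −0.81 V; balancing electrons gives n = 2.
ΔG° = −nFE°cell = −(2)(96500)(−0.81) J/mol = +156 kJ/mol.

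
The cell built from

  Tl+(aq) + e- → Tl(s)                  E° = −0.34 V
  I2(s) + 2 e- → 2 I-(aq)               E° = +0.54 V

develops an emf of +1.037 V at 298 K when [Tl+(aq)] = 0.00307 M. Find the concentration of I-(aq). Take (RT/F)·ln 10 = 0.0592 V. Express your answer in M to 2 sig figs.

0.73 M

With I₂/I⁻ at the cathode and Tl⁺/Tl at the anode, E°cell = +0.54 − (−0.34) = +0.88 V (n = 2).
Since E = E° − (0.0592/n)·log Q, log Q = n(E° − E)/0.0592 = −5.304.
The balanced reaction is I2(s) + 2 Tl(s) → 2 I-(aq) + 2 Tl+(aq), so Q = [I-(aq)]^2·[Tl+(aq)]^2.
Solving for the unknown gives log [I-(aq)] = −0.139, so [I-(aq)] ≈ 0.73 M.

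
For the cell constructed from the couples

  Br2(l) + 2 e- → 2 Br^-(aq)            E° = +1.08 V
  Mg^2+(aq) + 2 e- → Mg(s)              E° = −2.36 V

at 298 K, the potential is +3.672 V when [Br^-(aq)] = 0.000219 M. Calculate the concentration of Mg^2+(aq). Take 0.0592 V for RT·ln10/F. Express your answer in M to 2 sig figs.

0.30 M

Br₂/Br⁻ is the cathode (higher E°); E°cell = +1.08 − (−2.36) = +3.44 V with n = 2.
Rearranging E = E° − (0.0592/n)·log Q gives log Q = 2(+3.44 − (+3.672))/0.0592 = −7.838.
The balanced reaction is Br2(l) + Mg(s) → 2 Br^-(aq) + Mg^2+(aq), so Q = [Br^-(aq)]^2·[Mg^2+(aq)].
Isolating [Mg^2+(aq)] in Q = 10^{−7.838} yields log [Mg^2+(aq)] = −0.519, i.e. 0.30 M.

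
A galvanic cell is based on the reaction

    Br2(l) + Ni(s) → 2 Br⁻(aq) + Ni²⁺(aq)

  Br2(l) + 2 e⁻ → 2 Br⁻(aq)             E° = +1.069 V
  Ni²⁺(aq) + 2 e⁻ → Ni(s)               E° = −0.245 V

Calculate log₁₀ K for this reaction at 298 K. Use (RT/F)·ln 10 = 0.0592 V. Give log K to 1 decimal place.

log K = 44.4

The Br₂/Br⁻ couple is reduced (cathode); E°cell = +1.069 − (−0.245) = +1.314 V with n = 2.
At equilibrium E = 0, so log K = nE°cell / 0.0592 = (2)(+1.314) / 0.0592 = 44.4.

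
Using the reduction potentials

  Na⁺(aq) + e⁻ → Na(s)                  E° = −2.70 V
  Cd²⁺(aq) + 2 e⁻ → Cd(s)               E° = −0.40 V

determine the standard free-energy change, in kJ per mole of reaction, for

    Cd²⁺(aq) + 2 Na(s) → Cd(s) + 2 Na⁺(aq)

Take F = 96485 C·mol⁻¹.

In the reaction as written Cd²⁺(aq) is reduced, so the Cd²⁺/Cd couple is the cathode and Na⁺/Na is the anode.
E°cell = −0.40 − (−2.70) = +2.30 V; balancing electrons gives n = 2.
ΔG° = −nFE°cell = −(2)(96485)(+2.30) J/mol = −444 kJ/mol.

−444 kJ/mol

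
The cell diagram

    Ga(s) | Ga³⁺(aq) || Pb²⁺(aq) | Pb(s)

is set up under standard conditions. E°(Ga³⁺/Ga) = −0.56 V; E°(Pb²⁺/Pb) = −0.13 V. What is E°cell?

By convention the left-hand electrode in cell notation is the anode (oxidation) and the right-hand electrode is the cathode (reduction).
E°cell = E°(right) − E°(left) = −0.13 − (−0.56) = +0.43 V.

+0.43 V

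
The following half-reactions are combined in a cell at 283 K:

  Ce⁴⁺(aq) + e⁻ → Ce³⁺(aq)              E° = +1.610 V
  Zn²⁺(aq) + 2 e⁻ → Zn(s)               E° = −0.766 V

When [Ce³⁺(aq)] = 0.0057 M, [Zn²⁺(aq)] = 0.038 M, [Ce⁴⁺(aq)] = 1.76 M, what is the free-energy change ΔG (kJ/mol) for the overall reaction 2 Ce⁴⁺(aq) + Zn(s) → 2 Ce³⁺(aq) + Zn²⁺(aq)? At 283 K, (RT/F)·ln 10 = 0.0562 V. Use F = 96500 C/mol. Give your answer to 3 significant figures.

With Ce⁴⁺/Ce³⁺ reduced at the cathode, E°cell = +1.610 − (−0.766) = +2.376 V and n = 2.
Q = ([Ce³⁺(aq)]^2·[Zn²⁺(aq)]) / [Ce⁴⁺(aq)]^2 = 3.99×10^−7, so log Q = −6.399 and E = +2.376 − (0.0562/2)(−6.399) = +2.5558 V.
Then ΔG = −nFE = −2 × 96500 × +2.5558 J/mol = −493 kJ/mol.

−493 kJ/mol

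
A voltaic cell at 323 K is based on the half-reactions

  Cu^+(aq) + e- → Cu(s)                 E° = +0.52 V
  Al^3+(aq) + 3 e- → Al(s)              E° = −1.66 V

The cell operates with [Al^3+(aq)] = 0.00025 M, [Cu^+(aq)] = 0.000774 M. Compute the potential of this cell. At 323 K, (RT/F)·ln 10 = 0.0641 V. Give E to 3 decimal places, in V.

+2.058 V

Cu⁺/Cu is reduced (cathode, E° = +0.52 V) and Al³⁺/Al is oxidized (anode).
The standard potential is +0.52 − (−1.66) = +2.18 V and the balanced reaction transfers n = 3 electrons.
The balanced reaction is 3 Cu^+(aq) + Al(s) → 3 Cu(s) + Al^3+(aq), so Q = [Al^3+(aq)] / [Cu^+(aq)]^3 = 5.39×10^5 and log Q = 5.732.
Applying E = E° − (RT ln10/nF)·log Q gives +2.18 − (0.0641/3)(5.732) = +2.058 V.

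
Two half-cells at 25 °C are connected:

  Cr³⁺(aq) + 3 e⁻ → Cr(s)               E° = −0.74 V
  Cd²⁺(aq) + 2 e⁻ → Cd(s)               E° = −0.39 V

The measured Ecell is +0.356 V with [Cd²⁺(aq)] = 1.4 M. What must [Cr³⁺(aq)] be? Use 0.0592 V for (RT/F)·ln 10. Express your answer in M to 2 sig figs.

Cd²⁺/Cd is the cathode (higher E°); E°cell = −0.39 − (−0.74) = +0.35 V with n = 6.
Rearranging E = E° − (0.0592/n)·log Q gives log Q = 6(+0.35 − (+0.356))/0.0592 = −0.608.
Balancing electrons gives 3 Cd²⁺(aq) + 2 Cr(s) → 3 Cd(s) + 2 Cr³⁺(aq); thus Q = [Cr³⁺(aq)]^2 / [Cd²⁺(aq)]^3.
Solving for the unknown gives log [Cr³⁺(aq)] = −0.085, so [Cr³⁺(aq)] ≈ 0.82 M.

0.82 M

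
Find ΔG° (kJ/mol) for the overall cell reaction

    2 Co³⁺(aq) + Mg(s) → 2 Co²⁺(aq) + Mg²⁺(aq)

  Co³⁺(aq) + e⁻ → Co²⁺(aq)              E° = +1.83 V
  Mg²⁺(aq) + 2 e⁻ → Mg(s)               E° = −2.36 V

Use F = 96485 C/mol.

−809 kJ/mol

In the reaction as written Co³⁺(aq) is reduced, so the Co³⁺/Co²⁺ couple is the cathode and Mg²⁺/Mg is the anode.
E°cell = +1.83 − (−2.36) = +4.19 V; balancing electrons gives n = 2.
ΔG° = −nFE°cell = −(2)(96485)(+4.19) J/mol = −809 kJ/mol.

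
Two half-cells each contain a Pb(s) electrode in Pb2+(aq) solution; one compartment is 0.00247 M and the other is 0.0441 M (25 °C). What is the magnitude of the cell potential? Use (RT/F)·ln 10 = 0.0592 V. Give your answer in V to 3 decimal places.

For a concentration cell E°cell = 0, since both electrodes use the same couple.
The compartment with the higher Pb2+(aq) concentration (0.0441 M) acts as the cathode; ions are reduced there and produced at the dilute (0.00247 M) anode.
With n = 2, Ecell = −(0.0592/2)·log([dilute]/[conc]) = −(0.0592/2)·log(0.00247/0.0441) = +0.037 V.

0.037 V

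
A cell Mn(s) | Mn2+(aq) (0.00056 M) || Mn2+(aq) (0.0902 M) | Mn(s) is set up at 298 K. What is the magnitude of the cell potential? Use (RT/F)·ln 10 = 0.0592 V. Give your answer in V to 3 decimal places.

For a concentration cell E°cell = 0, since both electrodes use the same couple.
The compartment with the higher Mn2+(aq) concentration (0.0902 M) acts as the cathode; ions are reduced there and produced at the dilute (0.00056 M) anode.
With n = 2, Ecell = −(0.0592/2)·log([dilute]/[conc]) = −(0.0592/2)·log(0.00056/0.0902) = +0.065 V.

0.065 V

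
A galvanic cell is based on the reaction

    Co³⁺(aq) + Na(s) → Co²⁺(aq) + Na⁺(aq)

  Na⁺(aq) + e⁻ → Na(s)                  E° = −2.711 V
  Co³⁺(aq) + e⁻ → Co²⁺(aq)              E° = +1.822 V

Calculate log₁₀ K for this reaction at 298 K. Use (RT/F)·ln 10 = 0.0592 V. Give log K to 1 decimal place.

The Co³⁺/Co²⁺ couple is reduced (cathode); E°cell = +1.822 − (−2.711) = +4.533 V with n = 1.
At equilibrium E = 0, so log K = nE°cell / 0.0592 = (1)(+4.533) / 0.0592 = 76.6.

log K = 76.6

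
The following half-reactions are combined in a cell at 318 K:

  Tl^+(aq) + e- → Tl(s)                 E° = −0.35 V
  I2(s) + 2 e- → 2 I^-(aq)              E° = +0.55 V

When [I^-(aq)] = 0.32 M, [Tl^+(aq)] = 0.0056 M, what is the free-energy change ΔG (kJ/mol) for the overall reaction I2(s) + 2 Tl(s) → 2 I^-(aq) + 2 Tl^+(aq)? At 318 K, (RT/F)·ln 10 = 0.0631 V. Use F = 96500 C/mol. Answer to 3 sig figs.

With I₂/I⁻ reduced at the cathode, E°cell = +0.55 − (−0.35) = +0.90 V and n = 2.
Here Q = [I^-(aq)]^2·[Tl^+(aq)]^2 = 3.21×10^−6 (log Q = −5.493), giving E = +0.90 − (0.0631/2)·(−5.493) = +1.0733 V.
ΔG = −nFE = −(2)(96500)(+1.0733) J/mol = −207 kJ/mol.

−207 kJ/mol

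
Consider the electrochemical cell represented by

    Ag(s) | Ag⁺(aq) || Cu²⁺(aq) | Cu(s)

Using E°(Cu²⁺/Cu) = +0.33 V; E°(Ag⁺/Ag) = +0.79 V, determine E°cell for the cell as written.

−0.46 V

By convention the left-hand electrode in cell notation is the anode (oxidation) and the right-hand electrode is the cathode (reduction).
E°cell = E°(right) − E°(left) = +0.33 − (+0.79) = −0.46 V.
The negative sign shows that, as written, the cell would require an external voltage to drive the reaction.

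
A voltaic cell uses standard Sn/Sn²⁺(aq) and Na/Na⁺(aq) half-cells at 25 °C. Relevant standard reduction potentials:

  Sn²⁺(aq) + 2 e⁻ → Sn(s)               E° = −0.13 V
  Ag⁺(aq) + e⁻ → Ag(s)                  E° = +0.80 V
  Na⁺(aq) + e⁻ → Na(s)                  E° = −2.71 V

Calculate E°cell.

Of the two couples in this cell, the one with the more positive reduction potential is reduced at the cathode: here that is Sn²⁺/Sn (−0.13 V); Na⁺/Na (−2.71 V) is the anode.
E°cell = E°(cathode) − E°(anode) = −0.13 − (−2.71) = +2.58 V.

+2.58 V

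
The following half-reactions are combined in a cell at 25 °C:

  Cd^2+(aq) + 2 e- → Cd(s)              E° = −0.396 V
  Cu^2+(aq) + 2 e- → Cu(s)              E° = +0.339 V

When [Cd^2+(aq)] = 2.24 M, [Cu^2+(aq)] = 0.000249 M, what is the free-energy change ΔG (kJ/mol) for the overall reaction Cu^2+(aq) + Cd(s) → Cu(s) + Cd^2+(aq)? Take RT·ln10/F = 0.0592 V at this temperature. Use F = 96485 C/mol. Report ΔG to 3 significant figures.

−119 kJ/mol

With Cu²⁺/Cu reduced at the cathode, E°cell = +0.339 − (−0.396) = +0.735 V and n = 2.
Here Q = [Cd^2+(aq)] / [Cu^2+(aq)] = 9×10^3 (log Q = 3.954), giving E = +0.735 − (0.0592/2)·(3.954) = +0.6180 V.
ΔG = −nFE = −(2)(96485)(+0.6180) J/mol = −119 kJ/mol.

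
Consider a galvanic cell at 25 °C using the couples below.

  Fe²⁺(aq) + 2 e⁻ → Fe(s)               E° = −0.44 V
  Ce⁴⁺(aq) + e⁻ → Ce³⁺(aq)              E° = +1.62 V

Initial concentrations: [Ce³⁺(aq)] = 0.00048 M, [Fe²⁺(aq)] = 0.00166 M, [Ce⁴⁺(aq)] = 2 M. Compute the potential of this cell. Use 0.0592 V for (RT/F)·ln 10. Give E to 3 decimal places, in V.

+2.357 V

Since E°(Ce⁴⁺/Ce³⁺) > E°(Fe²⁺/Fe), Ce⁴⁺/Ce³⁺ serves as the cathode.
E°cell = +1.62 − (−0.44) = +2.06 V, with n = 2 electrons transferred.
For the overall reaction 2 Ce⁴⁺(aq) + Fe(s) → 2 Ce³⁺(aq) + Fe²⁺(aq), Q = ([Ce³⁺(aq)]^2·[Fe²⁺(aq)]) / [Ce⁴⁺(aq)]^2 = 9.56×10^−11, giving log Q = −10.019.
E = E° − (0.0592/n)·log Q = +2.06 − (0.0592/2)(−10.019) = +2.357 V.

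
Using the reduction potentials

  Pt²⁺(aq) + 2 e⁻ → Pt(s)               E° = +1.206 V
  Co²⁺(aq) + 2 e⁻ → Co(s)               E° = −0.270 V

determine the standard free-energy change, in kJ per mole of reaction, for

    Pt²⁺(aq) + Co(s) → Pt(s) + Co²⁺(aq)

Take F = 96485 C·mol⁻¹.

In the reaction as written Pt²⁺(aq) is reduced, so the Pt²⁺/Pt couple is the cathode and Co²⁺/Co is the anode.
E°cell = +1.206 − (−0.270) = +1.476 V; balancing electrons gives n = 2.
ΔG° = −nFE°cell = −(2)(96485)(+1.476) J/mol = −285 kJ/mol.

−285 kJ/mol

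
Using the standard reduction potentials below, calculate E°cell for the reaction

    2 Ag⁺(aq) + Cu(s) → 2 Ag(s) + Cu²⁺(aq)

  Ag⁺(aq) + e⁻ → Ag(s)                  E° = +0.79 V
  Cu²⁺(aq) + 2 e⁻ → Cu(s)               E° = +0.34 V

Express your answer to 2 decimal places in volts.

+0.45 V

Ag⁺(aq) gains electrons, so the Ag⁺/Ag couple is the cathode; the Cu²⁺/Cu couple is the anode.
E°cell = E°(cathode) − E°(anode) = +0.79 − (+0.34) = +0.45 V.
The positive value indicates the reaction is spontaneous as written.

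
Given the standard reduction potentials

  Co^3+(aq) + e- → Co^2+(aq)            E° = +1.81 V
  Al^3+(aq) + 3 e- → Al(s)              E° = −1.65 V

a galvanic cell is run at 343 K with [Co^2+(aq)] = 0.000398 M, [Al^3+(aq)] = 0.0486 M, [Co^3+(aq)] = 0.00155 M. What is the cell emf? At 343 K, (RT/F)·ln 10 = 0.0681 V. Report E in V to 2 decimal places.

+3.53 V

Since E°(Co³⁺/Co²⁺) > E°(Al³⁺/Al), Co³⁺/Co²⁺ serves as the cathode.
E°cell = +1.81 − (−1.65) = +3.46 V, with n = 3 electrons transferred.
Balancing gives 3 Co^3+(aq) + Al(s) → 3 Co^2+(aq) + Al^3+(aq); hence Q = ([Co^2+(aq)]^3·[Al^3+(aq)]) / [Co^3+(aq)]^3 = 0.000823 (log Q = −3.085).
E = E° − (0.0681/n)·log Q = +3.46 − (0.0681/3)(−3.085) = +3.53 V.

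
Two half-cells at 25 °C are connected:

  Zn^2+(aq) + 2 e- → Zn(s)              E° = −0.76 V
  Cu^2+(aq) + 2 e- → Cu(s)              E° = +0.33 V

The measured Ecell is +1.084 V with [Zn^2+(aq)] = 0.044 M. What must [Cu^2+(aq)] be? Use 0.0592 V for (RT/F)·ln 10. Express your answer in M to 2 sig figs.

Cu²⁺/Cu is the cathode (higher E°); E°cell = +0.33 − (−0.76) = +1.09 V with n = 2.
From the Nernst equation, log Q = n(E° − E)/0.0592 = 2·(+1.09 − (+1.084))/0.0592 = 0.203.
Balancing electrons gives Cu^2+(aq) + Zn(s) → Cu(s) + Zn^2+(aq); thus Q = [Zn^2+(aq)] / [Cu^2+(aq)].
Solving for the unknown gives log [Cu^2+(aq)] = −1.560, so [Cu^2+(aq)] ≈ 0.028 M.

0.028 M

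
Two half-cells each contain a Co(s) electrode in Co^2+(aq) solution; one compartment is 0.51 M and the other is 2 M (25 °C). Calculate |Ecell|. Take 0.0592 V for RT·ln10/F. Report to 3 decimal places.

0.018 V

For a concentration cell E°cell = 0, since both electrodes use the same couple.
The compartment with the higher Co^2+(aq) concentration (2 M) acts as the cathode; ions are reduced there and produced at the dilute (0.51 M) anode.
With n = 2, Ecell = −(0.0592/2)·log([dilute]/[conc]) = −(0.0592/2)·log(0.51/2) = +0.018 V.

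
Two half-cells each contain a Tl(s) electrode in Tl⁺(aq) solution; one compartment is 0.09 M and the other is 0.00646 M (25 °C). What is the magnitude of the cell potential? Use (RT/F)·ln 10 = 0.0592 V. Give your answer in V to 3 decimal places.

0.068 V

For a concentration cell E°cell = 0, since both electrodes use the same couple.
The compartment with the higher Tl⁺(aq) concentration (0.09 M) acts as the cathode; ions are reduced there and produced at the dilute (0.00646 M) anode.
With n = 1, Ecell = −(0.0592/1)·log([dilute]/[conc]) = −(0.0592/1)·log(0.00646/0.09) = +0.068 V.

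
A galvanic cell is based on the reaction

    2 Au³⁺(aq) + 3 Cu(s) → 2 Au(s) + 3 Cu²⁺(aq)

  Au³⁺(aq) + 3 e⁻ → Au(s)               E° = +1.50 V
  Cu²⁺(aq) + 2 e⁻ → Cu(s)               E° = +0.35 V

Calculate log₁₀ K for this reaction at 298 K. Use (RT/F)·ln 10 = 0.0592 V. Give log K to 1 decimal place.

log K = 116.6

The Au³⁺/Au couple is reduced (cathode); E°cell = +1.50 − (+0.35) = +1.15 V with n = 6.
At equilibrium E = 0, so log K = nE°cell / 0.0592 = (6)(+1.15) / 0.0592 = 116.6.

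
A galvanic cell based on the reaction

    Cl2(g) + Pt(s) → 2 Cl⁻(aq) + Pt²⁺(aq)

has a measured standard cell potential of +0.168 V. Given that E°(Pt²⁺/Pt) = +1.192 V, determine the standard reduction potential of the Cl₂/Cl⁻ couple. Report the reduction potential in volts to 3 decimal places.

+1.360 V

In the reaction as written the Cl₂/Cl⁻ couple is reduced (cathode) and Pt²⁺/Pt is oxidized (anode), so E°cell = E°(Cl₂/Cl⁻) − E°(Pt²⁺/Pt).
E°(Cl₂/Cl⁻) = E°cell + E°(anode) = +0.168 + (+1.192) = +1.360 V.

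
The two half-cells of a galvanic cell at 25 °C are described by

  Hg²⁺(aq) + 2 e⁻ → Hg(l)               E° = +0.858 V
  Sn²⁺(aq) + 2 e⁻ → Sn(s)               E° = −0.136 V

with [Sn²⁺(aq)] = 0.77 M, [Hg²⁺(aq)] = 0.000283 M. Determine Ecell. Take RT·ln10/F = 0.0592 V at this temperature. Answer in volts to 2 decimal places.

+0.89 V

Hg²⁺/Hg is reduced (cathode, E° = +0.858 V) and Sn²⁺/Sn is oxidized (anode).
E°cell = E°cat − E°an = +0.858 − (−0.136) = +0.994 V; n = 2.
For the overall reaction Hg²⁺(aq) + Sn(s) → Hg(l) + Sn²⁺(aq), Q = [Sn²⁺(aq)] / [Hg²⁺(aq)] = 2.72×10^3, giving log Q = 3.435.
Applying E = E° − (RT ln10/nF)·log Q gives +0.994 − (0.0592/2)(3.435) = +0.89 V.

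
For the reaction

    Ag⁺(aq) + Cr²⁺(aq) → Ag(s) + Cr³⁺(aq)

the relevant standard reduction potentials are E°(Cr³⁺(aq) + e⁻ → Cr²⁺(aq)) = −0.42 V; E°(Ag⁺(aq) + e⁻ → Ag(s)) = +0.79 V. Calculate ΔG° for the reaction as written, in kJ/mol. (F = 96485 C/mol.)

−117 kJ/mol

In the reaction as written Ag⁺(aq) is reduced, so the Ag⁺/Ag couple is the cathode and Cr³⁺/Cr²⁺ is the anode.
E°cell = +0.79 − (−0.42) = +1.21 V; balancing electrons gives n = 1.
ΔG° = −nFE°cell = −(1)(96485)(+1.21) J/mol = −117 kJ/mol.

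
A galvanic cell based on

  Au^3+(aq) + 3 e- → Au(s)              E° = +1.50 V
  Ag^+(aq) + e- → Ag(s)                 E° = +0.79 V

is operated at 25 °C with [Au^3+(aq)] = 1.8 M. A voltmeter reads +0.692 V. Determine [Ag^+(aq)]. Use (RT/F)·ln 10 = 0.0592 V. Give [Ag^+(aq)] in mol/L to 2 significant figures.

2.4 M

Au³⁺/Au is the cathode (higher E°); E°cell = +1.50 − (+0.79) = +0.71 V with n = 3.
Rearranging E = E° − (0.0592/n)·log Q gives log Q = 3(+0.71 − (+0.692))/0.0592 = 0.912.
The balanced reaction is Au^3+(aq) + 3 Ag(s) → Au(s) + 3 Ag^+(aq), so Q = [Ag^+(aq)]^3 / [Au^3+(aq)].
Isolating [Ag^+(aq)] in Q = 10^{0.912} yields log [Ag^+(aq)] = 0.389, i.e. 2.4 M.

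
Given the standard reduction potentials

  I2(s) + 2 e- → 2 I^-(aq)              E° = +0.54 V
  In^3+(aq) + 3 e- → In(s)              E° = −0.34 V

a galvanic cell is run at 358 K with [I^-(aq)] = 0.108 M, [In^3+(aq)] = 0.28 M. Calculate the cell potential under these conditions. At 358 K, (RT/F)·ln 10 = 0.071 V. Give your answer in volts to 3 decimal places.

I₂/I⁻ is reduced (cathode, E° = +0.54 V) and In³⁺/In is oxidized (anode).
The standard potential is +0.54 − (−0.34) = +0.88 V and the balanced reaction transfers n = 6 electrons.
Balancing gives 3 I2(s) + 2 In(s) → 6 I^-(aq) + 2 In^3+(aq); hence Q = [I^-(aq)]^6·[In^3+(aq)]^2 = 1.24×10^−7 (log Q = −6.905).
By the Nernst equation, E = +0.88 − (0.071/6)·(−6.905) = +0.962 V.

+0.962 V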